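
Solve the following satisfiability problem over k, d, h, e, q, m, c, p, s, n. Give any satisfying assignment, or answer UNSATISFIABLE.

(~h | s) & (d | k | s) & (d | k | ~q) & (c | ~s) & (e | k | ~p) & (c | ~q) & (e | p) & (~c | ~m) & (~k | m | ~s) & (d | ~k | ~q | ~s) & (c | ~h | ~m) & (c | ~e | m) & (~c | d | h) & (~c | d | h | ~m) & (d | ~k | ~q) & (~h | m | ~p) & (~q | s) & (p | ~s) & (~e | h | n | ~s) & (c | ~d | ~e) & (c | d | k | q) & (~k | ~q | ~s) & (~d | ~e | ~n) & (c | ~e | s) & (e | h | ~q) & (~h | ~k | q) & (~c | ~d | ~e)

Set k = True.
Set d = True.
Set h = False.
Try e = True:
  (c | ~d | ~e) forces c = True.
  clause (~c | ~d | ~e) is falsified — backtrack.
So e = False.
  then (e | p) forces p = True.
  then (e | h | ~q) forces q = False.
Set m = False.
  then (~k | m | ~s) forces s = False.
Set c = True.
Set n = False.
All clauses satisfied.

k = True, d = True, h = False, e = False, q = False, m = False, c = True, p = True, s = False, n = False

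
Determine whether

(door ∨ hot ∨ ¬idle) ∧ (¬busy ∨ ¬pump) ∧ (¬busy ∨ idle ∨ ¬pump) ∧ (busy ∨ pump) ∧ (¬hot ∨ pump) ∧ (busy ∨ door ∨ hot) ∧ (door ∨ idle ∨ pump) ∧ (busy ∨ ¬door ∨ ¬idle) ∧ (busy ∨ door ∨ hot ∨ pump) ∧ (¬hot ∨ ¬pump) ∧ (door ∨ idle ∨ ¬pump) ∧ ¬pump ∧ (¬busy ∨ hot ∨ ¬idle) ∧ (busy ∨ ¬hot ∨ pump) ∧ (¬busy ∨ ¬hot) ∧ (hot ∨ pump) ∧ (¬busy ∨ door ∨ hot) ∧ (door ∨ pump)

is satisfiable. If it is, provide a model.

Case pump = True:
  Clause (¬pump) is falsified — contradiction.
Case pump = False:
  (busy ∨ pump) forces busy = True.
  (¬hot ∨ pump) forces hot = False.
  Clause (hot ∨ pump) is falsified — contradiction.
Both cases fail, so the formula is unsatisfiable.

No satisfying assignment exists.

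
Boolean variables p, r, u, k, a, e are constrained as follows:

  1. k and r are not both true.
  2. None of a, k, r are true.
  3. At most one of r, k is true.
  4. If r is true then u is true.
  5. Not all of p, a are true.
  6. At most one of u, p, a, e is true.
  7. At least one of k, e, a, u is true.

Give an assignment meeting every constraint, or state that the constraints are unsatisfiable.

p: False; r: False; u: True; k: False; a: False; e: False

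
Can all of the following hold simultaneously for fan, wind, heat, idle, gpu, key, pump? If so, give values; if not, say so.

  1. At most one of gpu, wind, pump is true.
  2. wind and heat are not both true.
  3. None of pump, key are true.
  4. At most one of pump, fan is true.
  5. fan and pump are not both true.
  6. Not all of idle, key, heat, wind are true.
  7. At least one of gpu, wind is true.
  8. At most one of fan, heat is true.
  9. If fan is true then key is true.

fan = False, wind = False, heat = False, idle = False, gpu = True, key = False, pump = False

  (1) {gpu, wind, pump}: 1 true — at most one ✓
  (2) wind=F, heat=F — not both ✓
  (3) {pump, key}: 0 true — none ✓
  (4) {pump, fan}: 0 true — at most one ✓
  (5) fan=F, pump=F — not both ✓
  (6) {idle, key, heat, wind}: 0/4 true — not all ✓
  (7) {gpu, wind}: 1 true — at least one ✓
  (8) {fan, heat}: 0 true — at most one ✓
  (9) fan=F ⇒ key: vacuous ✓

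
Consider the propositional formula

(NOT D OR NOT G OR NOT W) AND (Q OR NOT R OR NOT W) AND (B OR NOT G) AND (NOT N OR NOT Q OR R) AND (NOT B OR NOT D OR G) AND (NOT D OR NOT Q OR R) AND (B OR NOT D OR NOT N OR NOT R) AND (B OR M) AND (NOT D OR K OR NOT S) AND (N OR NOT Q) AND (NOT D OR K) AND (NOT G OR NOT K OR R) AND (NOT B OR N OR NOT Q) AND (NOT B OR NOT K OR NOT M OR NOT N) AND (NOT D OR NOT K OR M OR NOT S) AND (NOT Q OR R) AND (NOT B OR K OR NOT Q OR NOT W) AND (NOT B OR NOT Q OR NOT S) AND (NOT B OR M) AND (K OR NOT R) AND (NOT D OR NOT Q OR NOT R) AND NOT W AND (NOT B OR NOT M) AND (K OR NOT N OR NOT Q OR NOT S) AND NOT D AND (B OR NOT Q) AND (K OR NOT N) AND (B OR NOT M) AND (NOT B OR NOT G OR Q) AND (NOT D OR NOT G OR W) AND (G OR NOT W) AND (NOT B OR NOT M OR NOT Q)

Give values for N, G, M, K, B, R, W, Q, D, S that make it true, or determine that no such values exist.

No satisfying assignment exists.

Case M = True:
  (NOT W) forces W = False.
  (NOT B OR NOT M) forces B = False.
  Clause (B OR NOT M) is falsified — contradiction.
Case M = False:
  (B OR M) forces B = True.
  Clause (NOT B OR M) is falsified — contradiction.
Both cases fail, so the formula is unsatisfiable.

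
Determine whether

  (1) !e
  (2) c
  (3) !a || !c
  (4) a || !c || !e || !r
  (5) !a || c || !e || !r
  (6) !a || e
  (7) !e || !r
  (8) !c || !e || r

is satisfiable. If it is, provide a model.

Unit clause (!e) forces e = False.
Unit clause (c) forces c = True.
In (!a || !c) only !a is left, so a = False.
Set r = True.
Check each clause:
  (!e): !e holds.
  (c): c holds.
  (!a || !c): !a holds.
  (a || !c || !e || !r): !e holds.
  (!a || c || !e || !r): !a holds.
  (!a || e): !a holds.
  (!e || !r): !e holds.
  (!c || !e || r): !e holds.
All clauses satisfied.

a = False; r = True; e = False; c = True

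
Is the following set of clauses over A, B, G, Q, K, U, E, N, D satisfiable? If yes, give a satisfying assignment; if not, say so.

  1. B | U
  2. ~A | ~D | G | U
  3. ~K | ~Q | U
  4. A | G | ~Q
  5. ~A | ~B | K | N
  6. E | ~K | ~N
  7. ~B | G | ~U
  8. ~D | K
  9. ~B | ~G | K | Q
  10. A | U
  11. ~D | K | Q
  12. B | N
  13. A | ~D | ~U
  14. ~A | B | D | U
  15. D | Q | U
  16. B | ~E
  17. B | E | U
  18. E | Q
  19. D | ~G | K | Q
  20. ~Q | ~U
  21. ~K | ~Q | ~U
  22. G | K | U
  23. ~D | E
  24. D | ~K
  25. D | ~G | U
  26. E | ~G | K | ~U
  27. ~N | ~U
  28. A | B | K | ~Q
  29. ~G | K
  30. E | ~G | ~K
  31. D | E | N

Set A = True.
Try B = False:
  (B | U) forces U = True.
  (B | N) forces N = True.
  clause (~N | ~U) is falsified — backtrack.
So B = True.
Set G = True.
  then (~G | K) forces K = True.
  then (E | ~G | ~K) forces E = True.
  then (D | ~K) forces D = True.
Set Q = False.
Set U = False.
Set N = False.
All clauses satisfied.

A = True; B = True; G = True; Q = False; K = True; U = False; E = True; N = False; D = True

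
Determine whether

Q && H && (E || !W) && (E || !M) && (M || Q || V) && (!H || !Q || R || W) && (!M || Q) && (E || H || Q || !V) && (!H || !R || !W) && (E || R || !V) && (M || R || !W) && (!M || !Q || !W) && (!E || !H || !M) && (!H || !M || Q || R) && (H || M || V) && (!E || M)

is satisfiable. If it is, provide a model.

R = True, V = False, Q = True, E = False, M = False, H = True, W = False

Unit clause (Q) forces Q = True.
Unit clause (H) forces H = True.
Set R = True.
  then (!H || !R || !W) forces W = False.
Set V = False.
Set E = False.
  then (E || !M) forces M = False.
All clauses satisfied.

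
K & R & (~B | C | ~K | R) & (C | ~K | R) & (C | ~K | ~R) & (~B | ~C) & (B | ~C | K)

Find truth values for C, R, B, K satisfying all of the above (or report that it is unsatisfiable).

C: True, R: True, B: False, K: True

Unit clause (K) forces K = True.
Unit clause (R) forces R = True.
In (C | ~K | ~R) only C is left, so C = True.
In (~B | ~C) only ~B is left, so B = False.
All clauses satisfied.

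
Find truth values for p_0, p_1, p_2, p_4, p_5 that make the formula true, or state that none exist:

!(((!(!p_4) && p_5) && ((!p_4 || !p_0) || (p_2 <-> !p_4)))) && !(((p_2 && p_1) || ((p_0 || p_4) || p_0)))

p_0 = False, p_1 = False, p_2 = True, p_4 = False, p_5 = False

  !(((!(!p_4) && p_5) && ((!p_4 || !p_0) || (p_2 <-> !p_4)))) = True
    (!(!p_4) && p_5) && ((!p_4 || !p_0) || (p_2 <-> !p_4)) = False
      !(!p_4) && p_5 = False
        !(!p_4) = False
          !p_4 = True
      (!p_4 || !p_0) || (p_2 <-> !p_4) = True
        !p_4 || !p_0 = True
          !p_4 = True
          !p_0 = True
        p_2 <-> !p_4 = True
          !p_4 = True
  !(((p_2 && p_1) || ((p_0 || p_4) || p_0))) = True
    (p_2 && p_1) || ((p_0 || p_4) || p_0) = False
      p_2 && p_1 = False
      (p_0 || p_4) || p_0 = False
        p_0 || p_4 = False
Both conjuncts True, so the formula holds.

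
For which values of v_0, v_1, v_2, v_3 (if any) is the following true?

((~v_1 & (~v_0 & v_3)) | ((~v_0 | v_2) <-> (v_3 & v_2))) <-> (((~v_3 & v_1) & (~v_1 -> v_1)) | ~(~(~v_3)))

v_0 = True, v_1 = False, v_2 = False, v_3 = False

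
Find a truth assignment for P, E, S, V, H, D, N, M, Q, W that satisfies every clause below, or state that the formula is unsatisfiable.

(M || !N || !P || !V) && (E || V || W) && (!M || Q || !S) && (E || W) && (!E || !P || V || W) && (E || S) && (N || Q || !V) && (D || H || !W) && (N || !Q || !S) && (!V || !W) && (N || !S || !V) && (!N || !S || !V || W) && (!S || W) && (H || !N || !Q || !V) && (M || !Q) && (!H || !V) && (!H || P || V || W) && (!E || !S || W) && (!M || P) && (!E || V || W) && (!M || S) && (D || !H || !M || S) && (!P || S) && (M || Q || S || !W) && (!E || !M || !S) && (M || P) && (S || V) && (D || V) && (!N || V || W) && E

P=T, E=T, S=T, V=F, H=T, D=T, N=T, M=F, Q=F, W=T

Unit clause (E) forces E = True.
Try P = False:
  (!M || P) forces M = False.
  clause (M || P) is falsified — backtrack.
So P = True.
  then (!P || S) forces S = True.
  then (!E || !M || !S) forces M = False.
  then (!S || W) forces W = True.
  then (M || !Q) forces Q = False.
  then (!V || !W) forces V = False.
  then (D || V) forces D = True.
Set H = True.
Set N = True.
All clauses satisfied.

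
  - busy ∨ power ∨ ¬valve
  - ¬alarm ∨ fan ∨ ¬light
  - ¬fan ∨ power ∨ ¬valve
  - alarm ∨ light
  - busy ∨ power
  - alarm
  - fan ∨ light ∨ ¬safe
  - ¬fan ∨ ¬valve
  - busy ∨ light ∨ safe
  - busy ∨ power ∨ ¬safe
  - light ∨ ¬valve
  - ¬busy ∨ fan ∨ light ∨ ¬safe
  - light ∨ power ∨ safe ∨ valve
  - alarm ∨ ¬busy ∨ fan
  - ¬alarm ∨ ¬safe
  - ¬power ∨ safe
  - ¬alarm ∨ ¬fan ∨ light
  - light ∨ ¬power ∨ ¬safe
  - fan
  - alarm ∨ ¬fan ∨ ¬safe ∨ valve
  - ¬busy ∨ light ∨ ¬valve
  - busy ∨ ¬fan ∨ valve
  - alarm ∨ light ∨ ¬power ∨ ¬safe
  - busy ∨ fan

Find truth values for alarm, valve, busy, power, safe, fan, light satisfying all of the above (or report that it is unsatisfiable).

Unit clause (alarm) forces alarm = True.
In (¬alarm ∨ ¬safe) only ¬safe is left, so safe = False.
In (¬power ∨ safe) only ¬power is left, so power = False.
Unit clause (fan) forces fan = True.
In (¬fan ∨ power ∨ ¬valve) only ¬valve is left, so valve = False.
In (busy ∨ power) only busy is left, so busy = True.
In (light ∨ power ∨ safe ∨ valve) only light is left, so light = True.
All clauses satisfied.

alarm = True, valve = False, busy = True, power = False, safe = False, fan = True, light = True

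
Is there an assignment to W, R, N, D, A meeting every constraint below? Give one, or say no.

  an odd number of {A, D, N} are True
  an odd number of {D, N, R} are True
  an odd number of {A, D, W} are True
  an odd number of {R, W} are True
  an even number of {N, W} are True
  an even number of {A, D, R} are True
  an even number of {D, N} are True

W: False, R: True, N: False, D: False, A: True

{A, D, N}: 1 true → odd ✓
{D, N, R}: 1 true → odd ✓
{A, D, W}: 1 true → odd ✓
{R, W}: 1 true → odd ✓
{N, W}: 0 true → even ✓
{A, D, R}: 2 true → even ✓
{D, N}: 0 true → even ✓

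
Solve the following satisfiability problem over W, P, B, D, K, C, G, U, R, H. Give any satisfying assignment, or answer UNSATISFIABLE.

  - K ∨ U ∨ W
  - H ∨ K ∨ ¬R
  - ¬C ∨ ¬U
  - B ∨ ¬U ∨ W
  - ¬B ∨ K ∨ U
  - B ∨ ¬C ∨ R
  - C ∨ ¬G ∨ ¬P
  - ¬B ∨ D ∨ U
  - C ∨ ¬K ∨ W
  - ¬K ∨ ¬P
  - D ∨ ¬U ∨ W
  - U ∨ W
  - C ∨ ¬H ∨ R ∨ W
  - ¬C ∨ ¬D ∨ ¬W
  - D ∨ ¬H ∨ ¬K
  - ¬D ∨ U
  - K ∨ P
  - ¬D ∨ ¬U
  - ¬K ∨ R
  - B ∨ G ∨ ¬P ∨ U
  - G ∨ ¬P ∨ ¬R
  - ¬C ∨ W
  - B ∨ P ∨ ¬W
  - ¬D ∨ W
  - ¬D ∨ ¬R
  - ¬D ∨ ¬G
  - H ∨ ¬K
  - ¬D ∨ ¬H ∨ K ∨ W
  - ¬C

W: True; P: True; B: False; D: False; K: False; C: False; G: False; U: True; R: False; H: False

Unit clause (¬C) forces C = False.
Try W = False:
  (C ∨ ¬K ∨ W) forces K = False.
  (K ∨ U ∨ W) forces U = True.
  (B ∨ ¬U ∨ W) forces B = True.
  (D ∨ ¬U ∨ W) forces D = True.
  clause (¬D ∨ ¬U) is falsified — backtrack.
So W = True.
Set P = True.
  then (C ∨ ¬G ∨ ¬P) forces G = False.
  then (¬K ∨ ¬P) forces K = False.
  then (G ∨ ¬P ∨ ¬R) forces R = False.
Set B = False.
  then (B ∨ G ∨ ¬P ∨ U) forces U = True.
  then (¬D ∨ ¬U) forces D = False.
Set H = False.
All clauses satisfied.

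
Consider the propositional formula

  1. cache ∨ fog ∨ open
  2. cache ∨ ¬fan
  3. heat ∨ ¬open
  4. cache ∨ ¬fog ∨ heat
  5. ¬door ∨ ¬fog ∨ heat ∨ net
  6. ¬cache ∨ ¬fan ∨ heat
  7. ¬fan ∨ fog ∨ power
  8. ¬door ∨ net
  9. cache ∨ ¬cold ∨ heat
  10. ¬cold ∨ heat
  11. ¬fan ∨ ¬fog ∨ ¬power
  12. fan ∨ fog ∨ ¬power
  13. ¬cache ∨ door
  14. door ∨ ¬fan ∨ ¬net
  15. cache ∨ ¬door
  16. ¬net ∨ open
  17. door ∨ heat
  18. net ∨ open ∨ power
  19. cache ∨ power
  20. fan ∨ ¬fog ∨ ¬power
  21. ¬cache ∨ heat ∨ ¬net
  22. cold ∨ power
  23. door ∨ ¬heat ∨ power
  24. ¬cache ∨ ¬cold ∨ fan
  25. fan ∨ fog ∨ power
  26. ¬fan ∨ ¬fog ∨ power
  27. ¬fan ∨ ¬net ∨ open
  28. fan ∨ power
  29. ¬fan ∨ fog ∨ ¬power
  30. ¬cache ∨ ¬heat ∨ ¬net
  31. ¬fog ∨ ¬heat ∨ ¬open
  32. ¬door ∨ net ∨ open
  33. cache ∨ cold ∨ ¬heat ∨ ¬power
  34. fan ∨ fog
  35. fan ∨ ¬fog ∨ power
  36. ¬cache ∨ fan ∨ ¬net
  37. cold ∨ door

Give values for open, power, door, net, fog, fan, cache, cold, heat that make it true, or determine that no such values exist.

Unsatisfiable — no assignment works.

Case fan = True:
  (cache ∨ ¬fan) forces cache = True.
  (¬cache ∨ ¬fan ∨ heat) forces heat = True.
  (¬cache ∨ door) forces door = True.
  (¬door ∨ net) forces net = True.
  Clause (¬cache ∨ ¬heat ∨ ¬net) is falsified — contradiction.
Case fan = False:
  (fan ∨ power) forces power = True.
  (fan ∨ fog ∨ ¬power) forces fog = True.
  Clause (fan ∨ ¬fog ∨ ¬power) is falsified — contradiction.
Both cases fail, so the formula is unsatisfiable.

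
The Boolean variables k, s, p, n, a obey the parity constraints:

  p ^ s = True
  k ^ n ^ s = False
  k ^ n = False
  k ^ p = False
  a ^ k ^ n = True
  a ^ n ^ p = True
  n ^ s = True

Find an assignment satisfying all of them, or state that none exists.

k=T, s=F, p=T, n=T, a=T

p ^ s = T ^ F = True ✓
k ^ n ^ s = T ^ T ^ F = False ✓
k ^ n = T ^ T = False ✓
k ^ p = T ^ T = False ✓
a ^ k ^ n = T ^ T ^ T = True ✓
a ^ n ^ p = T ^ T ^ T = True ✓
n ^ s = T ^ F = True ✓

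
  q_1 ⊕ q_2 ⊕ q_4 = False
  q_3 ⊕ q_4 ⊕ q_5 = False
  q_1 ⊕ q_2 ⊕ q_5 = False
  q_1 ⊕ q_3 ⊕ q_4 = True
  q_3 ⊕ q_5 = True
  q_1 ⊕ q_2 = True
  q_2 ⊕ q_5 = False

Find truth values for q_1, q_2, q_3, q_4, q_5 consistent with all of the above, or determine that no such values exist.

q_1 = False, q_2 = True, q_3 = False, q_4 = True, q_5 = True

q_1 ⊕ q_2 ⊕ q_4 = F ⊕ T ⊕ T = False ✓
q_3 ⊕ q_4 ⊕ q_5 = F ⊕ T ⊕ T = False ✓
q_1 ⊕ q_2 ⊕ q_5 = F ⊕ T ⊕ T = False ✓
q_1 ⊕ q_3 ⊕ q_4 = F ⊕ F ⊕ T = True ✓
q_3 ⊕ q_5 = F ⊕ T = True ✓
q_1 ⊕ q_2 = F ⊕ T = True ✓
q_2 ⊕ q_5 = T ⊕ T = False ✓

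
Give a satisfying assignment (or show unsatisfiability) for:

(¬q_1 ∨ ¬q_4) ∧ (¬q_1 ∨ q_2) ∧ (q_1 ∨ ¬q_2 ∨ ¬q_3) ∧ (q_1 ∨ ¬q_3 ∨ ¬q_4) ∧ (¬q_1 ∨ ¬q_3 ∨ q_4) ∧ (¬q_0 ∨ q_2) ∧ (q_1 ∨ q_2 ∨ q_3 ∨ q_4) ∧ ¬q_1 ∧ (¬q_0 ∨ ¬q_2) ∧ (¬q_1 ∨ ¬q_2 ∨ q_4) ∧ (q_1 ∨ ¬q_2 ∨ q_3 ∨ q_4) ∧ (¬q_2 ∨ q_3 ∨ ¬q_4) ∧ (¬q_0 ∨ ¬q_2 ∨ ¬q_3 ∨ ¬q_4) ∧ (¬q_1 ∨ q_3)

q_0=F, q_1=F, q_2=F, q_3=T, q_4=F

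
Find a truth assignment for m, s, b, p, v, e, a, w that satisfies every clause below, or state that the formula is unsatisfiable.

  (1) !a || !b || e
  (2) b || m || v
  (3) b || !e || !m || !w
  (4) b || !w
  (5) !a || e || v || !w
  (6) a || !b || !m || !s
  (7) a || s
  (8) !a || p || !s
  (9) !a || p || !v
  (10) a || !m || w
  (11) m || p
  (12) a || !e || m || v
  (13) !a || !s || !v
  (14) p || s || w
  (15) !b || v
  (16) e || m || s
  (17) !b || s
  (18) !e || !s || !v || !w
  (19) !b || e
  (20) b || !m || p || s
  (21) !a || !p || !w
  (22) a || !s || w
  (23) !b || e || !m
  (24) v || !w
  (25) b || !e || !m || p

m: True, s: True, b: False, p: True, v: False, e: True, a: True, w: False

Set m = True.
Set s = True.
Try b = True:
  (a || !b || !m || !s) forces a = True.
  (!a || !b || e) forces e = True.
  (!a || p || !s) forces p = True.
  (!a || !s || !v) forces v = False.
  clause (!b || v) is falsified — backtrack.
So b = False.
  then (b || !w) forces w = False.
  then (a || !m || w) forces a = True.
  then (!a || !s || !v) forces v = False.
  then (!a || p || !s) forces p = True.
Set e = True.
All clauses satisfied.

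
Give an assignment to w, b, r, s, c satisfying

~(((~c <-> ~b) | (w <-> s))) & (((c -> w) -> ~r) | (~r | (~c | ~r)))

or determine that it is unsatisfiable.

w: True; b: False; r: False; s: False; c: True

  ~(((~c <-> ~b) | (w <-> s))) = True
    (~c <-> ~b) | (w <-> s) = False
      ~c <-> ~b = False
        ~c = False
        ~b = True
      w <-> s = False
  ((c -> w) -> ~r) | (~r | (~c | ~r)) = True
    (c -> w) -> ~r = True
      c -> w = True
      ~r = True
    ~r | (~c | ~r) = True
      ~r = True
      ~c | ~r = True
        ~c = False
        ~r = True
Both conjuncts True, so the formula holds.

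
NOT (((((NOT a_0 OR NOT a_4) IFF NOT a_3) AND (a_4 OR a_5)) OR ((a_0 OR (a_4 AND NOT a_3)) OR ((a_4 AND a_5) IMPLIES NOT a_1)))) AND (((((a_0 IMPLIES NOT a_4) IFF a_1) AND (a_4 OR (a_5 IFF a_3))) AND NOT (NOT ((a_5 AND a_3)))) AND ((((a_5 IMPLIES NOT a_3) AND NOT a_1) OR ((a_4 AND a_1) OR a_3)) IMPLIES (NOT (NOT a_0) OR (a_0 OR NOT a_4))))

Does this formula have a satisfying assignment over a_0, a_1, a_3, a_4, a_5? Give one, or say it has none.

UNSATISFIABLE

Case a_3 = True: the formula simplifies to NOT (((NOT ((NOT a_0 OR NOT a_4)) AND (a_4 OR a_5)) OR (a_0 OR ((a_4 AND a_5) IMPLIES NOT a_1)))) AND (((((a_0 IMPLIES NOT a_4) IFF a_1) AND (a_4 OR a_5)) AND NOT (NOT a_5)) AND (NOT (NOT a_0) OR (a_0 OR NOT a_4))).
  a_0 = True: the conjunct NOT (((NOT ((NOT a_0 OR NOT a_4)) AND (a_4 OR a_5)) OR (a_0 OR ((a_4 AND a_5) IMPLIES NOT a_1)))) becomes NOT (((NOT (NOT a_4) AND (a_4 OR a_5)) OR True)) = False.
  a_0 = False: simplifies to NOT (((a_4 AND a_5) IMPLIES NOT a_1)) AND (((a_1 AND (a_4 OR a_5)) AND NOT (NOT a_5)) AND NOT a_4).
    a_4 = True: the conjunct NOT a_4 is False.
    a_4 = False: the conjunct NOT (((a_4 AND a_5) IMPLIES NOT a_1)) becomes NOT ((False IMPLIES NOT a_1)) = False.
Case a_3 = False: the conjunct NOT (NOT ((a_5 AND a_3))) becomes NOT (NOT False) = False.
Both cases fail — unsatisfiable.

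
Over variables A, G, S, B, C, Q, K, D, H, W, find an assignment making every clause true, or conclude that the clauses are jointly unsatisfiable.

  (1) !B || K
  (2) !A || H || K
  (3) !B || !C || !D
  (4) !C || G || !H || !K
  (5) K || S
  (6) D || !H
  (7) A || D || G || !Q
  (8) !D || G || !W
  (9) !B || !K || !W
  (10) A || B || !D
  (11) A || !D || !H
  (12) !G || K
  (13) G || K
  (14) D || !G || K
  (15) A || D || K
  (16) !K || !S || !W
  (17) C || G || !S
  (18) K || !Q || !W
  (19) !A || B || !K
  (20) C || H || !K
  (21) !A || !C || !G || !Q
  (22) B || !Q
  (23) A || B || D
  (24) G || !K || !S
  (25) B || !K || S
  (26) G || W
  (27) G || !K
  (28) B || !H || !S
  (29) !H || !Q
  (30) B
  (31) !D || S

Unit clause (B) forces B = True.
In (!B || K) only K is left, so K = True.
In (!B || !K || !W) only !W is left, so W = False.
In (G || W) only G is left, so G = True.
Set A = False.
Set S = False.
  then (!D || S) forces D = False.
  then (D || !H) forces H = False.
  then (C || H || !K) forces C = True.
Set Q = False.
All clauses satisfied.

A=F; G=T; S=F; B=T; C=T; Q=F; K=T; D=F; H=F; W=F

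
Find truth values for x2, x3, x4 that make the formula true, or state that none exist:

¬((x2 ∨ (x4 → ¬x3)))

x2=F, x3=T, x4=T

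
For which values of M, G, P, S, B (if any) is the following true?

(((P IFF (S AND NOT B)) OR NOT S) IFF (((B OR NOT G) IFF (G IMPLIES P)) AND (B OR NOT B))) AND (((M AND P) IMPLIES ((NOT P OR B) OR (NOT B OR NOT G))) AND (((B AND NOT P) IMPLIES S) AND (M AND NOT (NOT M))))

M = True; G = True; P = True; S = False; B = True

  ((P IFF (S AND NOT B)) OR NOT S) IFF (((B OR NOT G) IFF (G IMPLIES P)) AND (B OR NOT B)) = True
    (P IFF (S AND NOT B)) OR NOT S = True
      P IFF (S AND NOT B) = False
        S AND NOT B = False
          NOT B = False
      NOT S = True
    ((B OR NOT G) IFF (G IMPLIES P)) AND (B OR NOT B) = True
      (B OR NOT G) IFF (G IMPLIES P) = True
        B OR NOT G = True
          NOT G = False
        G IMPLIES P = True
      B OR NOT B = True
        NOT B = False
  ((M AND P) IMPLIES ((NOT P OR B) OR (NOT B OR NOT G))) AND (((B AND NOT P) IMPLIES S) AND (M AND NOT (NOT M))) = True
    (M AND P) IMPLIES ((NOT P OR B) OR (NOT B OR NOT G)) = True
      M AND P = True
      (NOT P OR B) OR (NOT B OR NOT G) = True
        NOT P OR B = True
          NOT P = False
        NOT B OR NOT G = False
          NOT B = False
          NOT G = False
    ((B AND NOT P) IMPLIES S) AND (M AND NOT (NOT M)) = True
      (B AND NOT P) IMPLIES S = True
        B AND NOT P = False
          NOT P = False
      M AND NOT (NOT M) = True
        NOT (NOT M) = True
          NOT M = False
Both conjuncts True, so the formula holds.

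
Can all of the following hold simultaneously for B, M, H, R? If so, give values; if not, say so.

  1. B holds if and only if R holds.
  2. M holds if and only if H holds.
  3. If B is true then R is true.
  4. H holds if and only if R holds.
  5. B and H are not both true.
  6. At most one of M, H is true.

B: False, M: False, H: False, R: False

  (1) B=F, R=F — same ✓
  (2) M=F, H=F — same ✓
  (3) B=F ⇒ R: vacuous ✓
  (4) H=F, R=F — same ✓
  (5) B=F, H=F — not both ✓
  (6) {M, H}: 0 true — at most one ✓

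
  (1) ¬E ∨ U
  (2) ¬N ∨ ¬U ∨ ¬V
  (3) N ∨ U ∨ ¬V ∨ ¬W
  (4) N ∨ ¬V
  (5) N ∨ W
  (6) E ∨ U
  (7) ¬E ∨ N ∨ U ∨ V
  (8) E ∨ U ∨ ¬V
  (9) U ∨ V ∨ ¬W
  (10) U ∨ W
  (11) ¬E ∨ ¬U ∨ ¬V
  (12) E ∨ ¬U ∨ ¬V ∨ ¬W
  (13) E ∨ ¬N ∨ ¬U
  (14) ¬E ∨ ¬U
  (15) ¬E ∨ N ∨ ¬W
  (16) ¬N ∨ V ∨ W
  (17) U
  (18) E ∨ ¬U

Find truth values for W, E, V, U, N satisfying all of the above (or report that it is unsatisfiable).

Unsatisfiable — no assignment works.

Case U = True:
  (¬E ∨ ¬U) forces E = False.
  Clause (E ∨ ¬U) is falsified — contradiction.
Case U = False:
  Clause (U) is falsified — contradiction.
Both cases fail, so the formula is unsatisfiable.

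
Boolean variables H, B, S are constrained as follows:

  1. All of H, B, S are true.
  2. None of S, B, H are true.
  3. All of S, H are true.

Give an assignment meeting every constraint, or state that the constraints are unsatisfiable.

Case H = True:
  Constraint (2) is violated (H=T) — contradiction.
Case H = False:
  Constraint (1) is violated (H=F) — contradiction.
Both cases fail — unsatisfiable.

No satisfying assignment exists.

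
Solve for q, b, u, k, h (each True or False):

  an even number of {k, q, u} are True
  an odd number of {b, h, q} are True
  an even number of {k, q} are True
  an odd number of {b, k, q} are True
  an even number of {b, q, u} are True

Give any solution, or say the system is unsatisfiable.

q = True, b = True, u = False, k = True, h = True

{k, q, u}: 2 true → even ✓
{b, h, q}: 3 true → odd ✓
{k, q}: 2 true → even ✓
{b, k, q}: 3 true → odd ✓
{b, q, u}: 2 true → even ✓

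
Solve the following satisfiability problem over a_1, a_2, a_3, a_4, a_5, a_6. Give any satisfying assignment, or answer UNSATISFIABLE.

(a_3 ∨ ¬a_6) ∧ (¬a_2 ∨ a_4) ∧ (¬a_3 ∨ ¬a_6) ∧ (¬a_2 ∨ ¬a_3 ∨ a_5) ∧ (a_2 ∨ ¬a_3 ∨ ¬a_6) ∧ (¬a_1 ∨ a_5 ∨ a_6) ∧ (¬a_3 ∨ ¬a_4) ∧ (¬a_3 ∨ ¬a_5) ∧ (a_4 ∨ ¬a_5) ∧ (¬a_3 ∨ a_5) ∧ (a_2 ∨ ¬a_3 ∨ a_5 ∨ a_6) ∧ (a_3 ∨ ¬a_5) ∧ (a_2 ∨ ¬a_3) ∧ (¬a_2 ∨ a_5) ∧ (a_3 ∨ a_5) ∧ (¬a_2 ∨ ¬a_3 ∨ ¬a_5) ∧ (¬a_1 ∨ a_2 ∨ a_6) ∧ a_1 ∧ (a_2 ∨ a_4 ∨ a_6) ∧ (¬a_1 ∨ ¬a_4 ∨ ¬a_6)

Case a_5 = True:
  (¬a_3 ∨ ¬a_5) forces a_3 = False.
  Clause (a_3 ∨ ¬a_5) is falsified — contradiction.
Case a_5 = False:
  (¬a_3 ∨ a_5) forces a_3 = False.
  Clause (a_3 ∨ a_5) is falsified — contradiction.
Both cases fail, so the formula is unsatisfiable.

Unsatisfiable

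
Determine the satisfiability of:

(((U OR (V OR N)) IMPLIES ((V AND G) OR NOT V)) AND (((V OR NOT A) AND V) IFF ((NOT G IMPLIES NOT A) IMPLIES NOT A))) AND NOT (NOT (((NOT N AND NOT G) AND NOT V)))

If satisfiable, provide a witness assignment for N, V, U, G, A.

Case V = True: the conjunct NOT (NOT (((NOT N AND NOT G) AND NOT V))) becomes NOT (NOT False) = False.
Case V = False: the formula simplifies to NOT (((NOT G IMPLIES NOT A) IMPLIES NOT A)) AND NOT (NOT ((NOT N AND NOT G))).
  G = True: the conjunct NOT (NOT ((NOT N AND NOT G))) becomes NOT (NOT False) = False.
  G = False: simplifies to NOT ((NOT A IMPLIES NOT A)) AND NOT (NOT (NOT N)).
    A = True: the conjunct NOT ((NOT A IMPLIES NOT A)) becomes NOT ((False IMPLIES False)) = False.
    A = False: the conjunct NOT ((NOT A IMPLIES NOT A)) becomes NOT ((True IMPLIES True)) = False.
Both cases fail — unsatisfiable.

Unsatisfiable — no assignment works.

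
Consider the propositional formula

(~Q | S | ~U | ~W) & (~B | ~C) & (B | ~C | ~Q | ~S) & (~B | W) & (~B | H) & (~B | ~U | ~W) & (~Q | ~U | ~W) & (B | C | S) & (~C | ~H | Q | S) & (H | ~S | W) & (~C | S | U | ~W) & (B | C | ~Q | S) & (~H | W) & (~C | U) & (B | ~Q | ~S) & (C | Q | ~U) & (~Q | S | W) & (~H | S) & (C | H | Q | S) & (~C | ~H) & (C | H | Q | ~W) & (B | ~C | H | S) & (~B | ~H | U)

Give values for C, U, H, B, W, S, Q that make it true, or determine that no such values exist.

C=T, U=T, H=F, B=F, W=T, S=T, Q=F

Set C = True.
  then (~B | ~C) forces B = False.
  then (~C | U) forces U = True.
  then (~C | ~H) forces H = False.
  then (B | ~C | H | S) forces S = True.
  then (B | ~C | ~Q | ~S) forces Q = False.
  then (H | ~S | W) forces W = True.
All clauses satisfied.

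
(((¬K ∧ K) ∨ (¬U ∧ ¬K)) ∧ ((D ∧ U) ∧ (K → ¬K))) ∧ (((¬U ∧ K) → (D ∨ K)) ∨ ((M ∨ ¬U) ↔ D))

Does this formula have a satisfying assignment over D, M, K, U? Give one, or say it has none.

No satisfying assignment exists.

Case K = True: the conjunct (¬K ∧ K) ∨ (¬U ∧ ¬K) becomes (False ∧ True) ∨ (¬U ∧ False) = False.
Case K = False: the formula simplifies to ¬U ∧ (D ∧ U).
  U = True: the conjunct ¬U is False.
  U = False: the conjunct U is False.
Both cases fail — unsatisfiable.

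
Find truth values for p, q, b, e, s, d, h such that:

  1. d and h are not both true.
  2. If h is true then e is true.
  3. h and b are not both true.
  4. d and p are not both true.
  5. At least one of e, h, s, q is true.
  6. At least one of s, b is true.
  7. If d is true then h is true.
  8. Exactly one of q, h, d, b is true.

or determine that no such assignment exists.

p: False; q: False; b: True; e: False; s: True; d: False; h: False

  (1) d=F, h=F — not both ✓
  (2) h=F ⇒ e: vacuous ✓
  (3) h=F, b=T — not both ✓
  (4) d=F, p=F — not both ✓
  (5) {e, h, s, q}: 1 true — at least one ✓
  (6) {s, b}: 2 true — at least one ✓
  (7) d=F ⇒ h: vacuous ✓
  (8) {q, h, d, b}: 1 true — exactly one ✓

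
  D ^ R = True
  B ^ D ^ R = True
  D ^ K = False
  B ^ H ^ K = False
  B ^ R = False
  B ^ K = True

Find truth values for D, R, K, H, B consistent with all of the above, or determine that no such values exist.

D=T, R=F, K=T, H=T, B=F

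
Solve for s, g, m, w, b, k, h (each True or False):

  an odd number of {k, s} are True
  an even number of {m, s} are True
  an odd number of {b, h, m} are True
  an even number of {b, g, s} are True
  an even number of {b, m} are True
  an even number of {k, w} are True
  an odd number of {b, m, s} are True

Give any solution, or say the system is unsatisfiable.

s=T, g=F, m=T, w=F, b=T, k=F, h=T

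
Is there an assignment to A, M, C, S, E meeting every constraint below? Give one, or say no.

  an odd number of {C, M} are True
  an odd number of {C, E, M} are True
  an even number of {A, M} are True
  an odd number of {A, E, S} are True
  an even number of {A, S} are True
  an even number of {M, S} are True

Adding constraints 1, 2, 4, 5 mod 2: every variable appears an even number of times on the left, so the left side is 0.
But the right sides sum to 1 (mod 2). 0 ≠ 1 — the system is inconsistent.

UNSATISFIABLE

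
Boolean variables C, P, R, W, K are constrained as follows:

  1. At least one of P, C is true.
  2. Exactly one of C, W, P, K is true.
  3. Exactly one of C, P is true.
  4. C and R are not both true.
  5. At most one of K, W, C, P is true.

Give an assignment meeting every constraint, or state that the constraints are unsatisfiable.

C = False; P = True; R = True; W = False; K = False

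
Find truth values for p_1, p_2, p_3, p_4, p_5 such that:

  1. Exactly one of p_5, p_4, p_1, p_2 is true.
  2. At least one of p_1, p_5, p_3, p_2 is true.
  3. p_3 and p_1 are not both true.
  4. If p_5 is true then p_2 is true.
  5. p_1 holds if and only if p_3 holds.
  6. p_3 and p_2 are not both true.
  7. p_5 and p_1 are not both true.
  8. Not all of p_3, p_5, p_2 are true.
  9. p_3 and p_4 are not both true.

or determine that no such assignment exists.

p_1: False; p_2: True; p_3: False; p_4: False; p_5: False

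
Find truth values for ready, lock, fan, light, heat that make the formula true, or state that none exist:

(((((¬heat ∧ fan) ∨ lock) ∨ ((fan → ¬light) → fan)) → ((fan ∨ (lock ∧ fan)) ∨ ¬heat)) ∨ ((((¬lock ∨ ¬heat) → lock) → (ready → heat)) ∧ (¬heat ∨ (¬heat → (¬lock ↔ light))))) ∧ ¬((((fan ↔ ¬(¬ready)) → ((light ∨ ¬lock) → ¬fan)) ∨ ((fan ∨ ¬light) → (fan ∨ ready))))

The conjunct ¬((((fan ↔ ¬(¬ready)) → ((light ∨ ¬lock) → ¬fan)) ∨ ((fan ∨ ¬light) → (fan ∨ ready)))) is unsatisfiable on its own:
  fan = True: this becomes ¬(((¬(¬ready) → ¬((light ∨ ¬lock))) ∨ True)) = False.
  fan = False: this becomes ¬((True ∨ (¬light → ready))) = False.
So the whole conjunction is unsatisfiable.

Unsatisfiable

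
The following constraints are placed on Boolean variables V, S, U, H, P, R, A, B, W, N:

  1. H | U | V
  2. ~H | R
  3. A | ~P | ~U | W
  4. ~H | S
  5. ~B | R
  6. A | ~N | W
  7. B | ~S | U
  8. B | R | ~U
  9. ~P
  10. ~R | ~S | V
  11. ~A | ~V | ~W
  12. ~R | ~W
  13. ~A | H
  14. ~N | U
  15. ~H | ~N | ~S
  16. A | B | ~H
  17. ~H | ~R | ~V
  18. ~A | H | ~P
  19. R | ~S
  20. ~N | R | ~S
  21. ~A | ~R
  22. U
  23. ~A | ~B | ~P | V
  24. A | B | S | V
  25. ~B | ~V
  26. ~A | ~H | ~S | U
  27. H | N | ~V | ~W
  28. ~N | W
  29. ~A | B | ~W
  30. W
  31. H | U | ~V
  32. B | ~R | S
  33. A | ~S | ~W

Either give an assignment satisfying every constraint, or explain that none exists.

Case U = True:
  (~P) forces P = False.
  (W) forces W = True.
  (~R | ~W) forces R = False.
  (~H | R) forces H = False.
  (~B | R) forces B = False.
  Clause (B | R | ~U) is falsified — contradiction.
Case U = False:
  Clause (U) is falsified — contradiction.
Both cases fail, so the formula is unsatisfiable.

Unsatisfiable — no assignment works.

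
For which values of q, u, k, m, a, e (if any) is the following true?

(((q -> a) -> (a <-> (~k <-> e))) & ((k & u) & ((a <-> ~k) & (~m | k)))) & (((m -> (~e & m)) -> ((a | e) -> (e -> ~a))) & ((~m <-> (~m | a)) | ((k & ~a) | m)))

q = True, u = True, k = True, m = True, a = False, e = False

  ((q -> a) -> (a <-> (~k <-> e))) & ((k & u) & ((a <-> ~k) & (~m | k))) = True
    (q -> a) -> (a <-> (~k <-> e)) = True
      q -> a = False
      a <-> (~k <-> e) = False
        ~k <-> e = True
          ~k = False
    (k & u) & ((a <-> ~k) & (~m | k)) = True
      k & u = True
      (a <-> ~k) & (~m | k) = True
        a <-> ~k = True
          ~k = False
        ~m | k = True
          ~m = False
  ((m -> (~e & m)) -> ((a | e) -> (e -> ~a))) & ((~m <-> (~m | a)) | ((k & ~a) | m)) = True
    (m -> (~e & m)) -> ((a | e) -> (e -> ~a)) = True
      m -> (~e & m) = True
        ~e & m = True
          ~e = True
      (a | e) -> (e -> ~a) = True
        a | e = False
        e -> ~a = True
          ~a = True
    (~m <-> (~m | a)) | ((k & ~a) | m) = True
      ~m <-> (~m | a) = True
        ~m = False
        ~m | a = False
          ~m = False
      (k & ~a) | m = True
        k & ~a = True
          ~a = True
Both conjuncts True, so the formula holds.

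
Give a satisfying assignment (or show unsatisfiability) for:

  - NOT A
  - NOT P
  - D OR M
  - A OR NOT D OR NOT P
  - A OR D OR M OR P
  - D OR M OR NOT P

A = False, D = False, P = False, M = True

Unit clause (NOT A) forces A = False.
Unit clause (NOT P) forces P = False.
Set D = False.
  then (D OR M) forces M = True.
Check each clause:
  (NOT A): NOT A holds.
  (NOT P): NOT P holds.
  (D OR M): M holds.
  (A OR NOT D OR NOT P): NOT D holds.
  (A OR D OR M OR P): M holds.
  (D OR M OR NOT P): M holds.
All clauses satisfied.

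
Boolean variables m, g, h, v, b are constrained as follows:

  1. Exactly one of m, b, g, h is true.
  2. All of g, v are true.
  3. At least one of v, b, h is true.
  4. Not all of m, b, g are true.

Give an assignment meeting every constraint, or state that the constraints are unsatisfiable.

m: False; g: True; h: False; v: True; b: False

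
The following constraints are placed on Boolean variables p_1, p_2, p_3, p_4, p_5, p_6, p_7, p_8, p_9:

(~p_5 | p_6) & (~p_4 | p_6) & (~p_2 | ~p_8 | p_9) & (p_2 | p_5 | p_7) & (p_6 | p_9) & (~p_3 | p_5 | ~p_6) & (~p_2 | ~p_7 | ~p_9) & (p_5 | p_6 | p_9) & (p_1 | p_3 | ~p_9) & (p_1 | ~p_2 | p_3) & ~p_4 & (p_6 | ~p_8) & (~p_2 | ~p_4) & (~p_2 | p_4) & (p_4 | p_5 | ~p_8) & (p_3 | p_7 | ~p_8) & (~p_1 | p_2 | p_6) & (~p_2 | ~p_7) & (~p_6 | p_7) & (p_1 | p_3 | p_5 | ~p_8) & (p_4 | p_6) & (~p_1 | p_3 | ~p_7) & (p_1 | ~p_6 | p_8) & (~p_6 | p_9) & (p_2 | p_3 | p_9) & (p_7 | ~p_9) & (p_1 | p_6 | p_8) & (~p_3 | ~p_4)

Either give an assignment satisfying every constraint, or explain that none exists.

p_1 = True, p_2 = False, p_3 = True, p_4 = False, p_5 = True, p_6 = True, p_7 = True, p_8 = False, p_9 = True

Unit clause (~p_4) forces p_4 = False.
In (~p_2 | p_4) only ~p_2 is left, so p_2 = False.
In (p_4 | p_6) only p_6 is left, so p_6 = True.
In (~p_6 | p_9) only p_9 is left, so p_9 = True.
In (p_7 | ~p_9) only p_7 is left, so p_7 = True.
Set p_1 = True.
  then (~p_1 | p_3 | ~p_7) forces p_3 = True.
  then (~p_3 | p_5 | ~p_6) forces p_5 = True.
Set p_8 = False.
All clauses satisfied.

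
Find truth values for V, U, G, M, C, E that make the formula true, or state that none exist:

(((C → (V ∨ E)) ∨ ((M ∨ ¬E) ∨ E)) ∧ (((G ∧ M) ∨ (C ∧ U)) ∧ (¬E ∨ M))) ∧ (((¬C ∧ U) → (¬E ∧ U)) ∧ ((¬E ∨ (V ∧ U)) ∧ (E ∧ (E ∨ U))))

V: True, U: True, G: False, M: True, C: True, E: True

  ((C → (V ∨ E)) ∨ ((M ∨ ¬E) ∨ E)) ∧ (((G ∧ M) ∨ (C ∧ U)) ∧ (¬E ∨ M)) = True
    (C → (V ∨ E)) ∨ ((M ∨ ¬E) ∨ E) = True
      C → (V ∨ E) = True
        V ∨ E = True
      (M ∨ ¬E) ∨ E = True
        M ∨ ¬E = True
          ¬E = False
    ((G ∧ M) ∨ (C ∧ U)) ∧ (¬E ∨ M) = True
      (G ∧ M) ∨ (C ∧ U) = True
        G ∧ M = False
        C ∧ U = True
      ¬E ∨ M = True
        ¬E = False
  ((¬C ∧ U) → (¬E ∧ U)) ∧ ((¬E ∨ (V ∧ U)) ∧ (E ∧ (E ∨ U))) = True
    (¬C ∧ U) → (¬E ∧ U) = True
      ¬C ∧ U = False
        ¬C = False
      ¬E ∧ U = False
        ¬E = False
    (¬E ∨ (V ∧ U)) ∧ (E ∧ (E ∨ U)) = True
      ¬E ∨ (V ∧ U) = True
        ¬E = False
        V ∧ U = True
      E ∧ (E ∨ U) = True
        E ∨ U = True
Both conjuncts True, so the formula holds.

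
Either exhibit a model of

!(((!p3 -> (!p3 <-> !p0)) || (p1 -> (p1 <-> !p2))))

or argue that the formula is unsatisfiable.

p0=T, p1=T, p2=T, p3=F

  !(((!p3 -> (!p3 <-> !p0)) || (p1 -> (p1 <-> !p2)))) = True
    (!p3 -> (!p3 <-> !p0)) || (p1 -> (p1 <-> !p2)) = False
      !p3 -> (!p3 <-> !p0) = False
        !p3 = True
        !p3 <-> !p0 = False
          !p3 = True
          !p0 = False
      p1 -> (p1 <-> !p2) = False
        p1 <-> !p2 = False
          !p2 = False
The formula evaluates to True.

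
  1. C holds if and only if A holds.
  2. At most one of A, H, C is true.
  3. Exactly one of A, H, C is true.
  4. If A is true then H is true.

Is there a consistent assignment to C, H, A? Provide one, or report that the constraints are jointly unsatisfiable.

C=F, H=T, A=F

  (1) C=F, A=F — same ✓
  (2) {A, H, C}: 1 true — at most one ✓
  (3) {A, H, C}: 1 true — exactly one ✓
  (4) A=F ⇒ H: vacuous ✓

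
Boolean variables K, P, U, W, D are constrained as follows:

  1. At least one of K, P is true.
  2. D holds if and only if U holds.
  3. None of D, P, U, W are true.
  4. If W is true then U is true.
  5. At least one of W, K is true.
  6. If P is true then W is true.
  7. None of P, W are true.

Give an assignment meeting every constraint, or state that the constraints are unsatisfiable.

K = True, P = False, U = False, W = False, D = False

  (1) {K, P}: 1 true — at least one ✓
  (2) D=F, U=F — same ✓
  (3) {D, P, U, W}: 0 true — none ✓
  (4) W=F ⇒ U: vacuous ✓
  (5) {W, K}: 1 true — at least one ✓
  (6) P=F ⇒ W: vacuous ✓
  (7) {P, W}: 0 true — none ✓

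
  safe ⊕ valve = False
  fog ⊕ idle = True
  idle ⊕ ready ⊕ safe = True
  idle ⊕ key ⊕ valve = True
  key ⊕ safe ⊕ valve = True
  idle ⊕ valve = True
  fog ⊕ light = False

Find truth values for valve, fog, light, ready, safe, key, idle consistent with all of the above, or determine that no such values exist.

Adding constraints 1, 4, 5, 6 mod 2: every variable appears an even number of times on the left, so the left side is 0.
But the right sides sum to 1 (mod 2). 0 ≠ 1 — the system is inconsistent.

Unsatisfiable — no assignment works.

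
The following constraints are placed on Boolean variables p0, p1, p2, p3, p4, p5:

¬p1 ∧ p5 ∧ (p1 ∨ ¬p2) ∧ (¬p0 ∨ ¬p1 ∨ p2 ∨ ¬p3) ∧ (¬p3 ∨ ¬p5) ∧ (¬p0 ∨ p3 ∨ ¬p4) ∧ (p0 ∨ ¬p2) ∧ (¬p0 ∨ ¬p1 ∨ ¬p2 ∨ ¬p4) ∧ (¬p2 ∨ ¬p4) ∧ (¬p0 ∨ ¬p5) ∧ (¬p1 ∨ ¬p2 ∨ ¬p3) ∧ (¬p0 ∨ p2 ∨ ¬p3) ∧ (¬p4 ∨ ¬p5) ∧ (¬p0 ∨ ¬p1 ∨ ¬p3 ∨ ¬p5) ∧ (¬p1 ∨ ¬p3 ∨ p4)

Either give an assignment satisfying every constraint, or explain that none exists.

Unit clause (¬p1) forces p1 = False.
Unit clause (p5) forces p5 = True.
In (p1 ∨ ¬p2) only ¬p2 is left, so p2 = False.
In (¬p3 ∨ ¬p5) only ¬p3 is left, so p3 = False.
In (¬p0 ∨ ¬p5) only ¬p0 is left, so p0 = False.
In (¬p4 ∨ ¬p5) only ¬p4 is left, so p4 = False.
All clauses satisfied.

p0: False, p1: False, p2: False, p3: False, p4: False, p5: True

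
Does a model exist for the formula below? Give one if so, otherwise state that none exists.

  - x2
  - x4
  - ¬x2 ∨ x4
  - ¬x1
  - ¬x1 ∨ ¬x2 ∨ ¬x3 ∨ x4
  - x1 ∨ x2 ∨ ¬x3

x1=F; x2=T; x3=F; x4=T

Unit clause (x2) forces x2 = True.
Unit clause (x4) forces x4 = True.
Unit clause (¬x1) forces x1 = False.
Set x3 = False.
All clauses satisfied.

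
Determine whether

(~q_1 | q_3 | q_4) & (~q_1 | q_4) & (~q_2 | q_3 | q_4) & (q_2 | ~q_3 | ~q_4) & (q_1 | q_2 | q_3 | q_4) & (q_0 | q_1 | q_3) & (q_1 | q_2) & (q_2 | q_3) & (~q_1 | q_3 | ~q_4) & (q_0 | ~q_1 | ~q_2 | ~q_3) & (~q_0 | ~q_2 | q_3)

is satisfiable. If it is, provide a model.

Set q_0 = True.
Set q_1 = True.
  then (~q_1 | q_4) forces q_4 = True.
  then (~q_1 | q_3 | ~q_4) forces q_3 = True.
  then (q_2 | ~q_3 | ~q_4) forces q_2 = True.
All clauses satisfied.

q_0 = True; q_1 = True; q_2 = True; q_3 = True; q_4 = True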